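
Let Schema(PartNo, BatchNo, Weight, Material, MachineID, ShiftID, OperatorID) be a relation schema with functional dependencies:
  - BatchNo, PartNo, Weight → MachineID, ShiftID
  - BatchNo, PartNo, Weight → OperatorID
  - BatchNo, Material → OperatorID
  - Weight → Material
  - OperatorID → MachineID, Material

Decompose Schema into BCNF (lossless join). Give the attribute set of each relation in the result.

{BatchNo, OperatorID}; {BatchNo, PartNo, ShiftID, Weight}; {MachineID, Material, OperatorID}; {Material, Weight}

Candidate key of the original relation: {BatchNo, PartNo, Weight}.
{BatchNo, MachineID, Material, OperatorID, PartNo, ShiftID, Weight}: {BatchNo, Material} determines {BatchNo, MachineID, Material, OperatorID} here but is not a superkey — split on BatchNo, Material → MachineID, OperatorID, giving {BatchNo, MachineID, Material, OperatorID} and {BatchNo, Material, PartNo, ShiftID, Weight}.
{BatchNo, MachineID, Material, OperatorID}: {OperatorID} determines {MachineID, Material, OperatorID} here but is not a superkey — split on OperatorID → MachineID, Material, giving {MachineID, Material, OperatorID} and {BatchNo, OperatorID}.
{MachineID, Material, OperatorID} is in BCNF.
{BatchNo, OperatorID} is in BCNF.
{BatchNo, Material, PartNo, ShiftID, Weight}: {Weight} determines {Material, Weight} here but is not a superkey — split on Weight → Material, giving {Material, Weight} and {BatchNo, PartNo, ShiftID, Weight}.
{Material, Weight} is in BCNF.
{BatchNo, PartNo, ShiftID, Weight} is in BCNF.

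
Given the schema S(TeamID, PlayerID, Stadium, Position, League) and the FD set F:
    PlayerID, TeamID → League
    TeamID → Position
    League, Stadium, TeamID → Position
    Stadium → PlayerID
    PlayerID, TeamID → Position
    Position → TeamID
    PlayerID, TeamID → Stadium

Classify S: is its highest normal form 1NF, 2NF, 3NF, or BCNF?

3NF

Candidate keys: {PlayerID, Position}, {PlayerID, TeamID}, {Position, Stadium}, {Stadium, TeamID}. Prime attributes: {PlayerID, Position, Stadium, TeamID}.
For TeamID → Position we have {TeamID}⁺ = {Position, TeamID}; {TeamID} is not a superkey, so BCNF fails.
Since {Position} ⊆ prime attributes and every other non-superkey FD also has a prime right side, the schema is in 3NF.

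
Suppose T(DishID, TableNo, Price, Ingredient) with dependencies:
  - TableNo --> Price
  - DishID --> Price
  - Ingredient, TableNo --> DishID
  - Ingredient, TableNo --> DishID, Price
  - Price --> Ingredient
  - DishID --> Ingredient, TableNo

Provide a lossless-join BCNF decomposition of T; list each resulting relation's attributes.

{DishID, Price, TableNo}; {Ingredient, Price}

Candidate keys of the original relation: {DishID}, {TableNo}.
Within {DishID, Ingredient, Price, TableNo}: {Price}⁺ ∩ {DishID, Ingredient, Price, TableNo} = {Ingredient, Price}, not the whole set, so Price --> Ingredient violates BCNF; decompose into {Ingredient, Price} and {DishID, Price, TableNo}.
{Ingredient, Price}: every determinant is a superkey — BCNF.
{DishID, Price, TableNo}: every determinant is a superkey — BCNF.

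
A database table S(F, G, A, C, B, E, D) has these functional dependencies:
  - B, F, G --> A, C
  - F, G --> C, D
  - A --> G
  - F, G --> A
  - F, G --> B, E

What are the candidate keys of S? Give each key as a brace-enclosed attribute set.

No FD produces {F}, so it must be in every candidate key.
{A, F} is a candidate key since {A, F}⁺ = {A, B, C, D, E, F, G} covers every attribute.
{F, G} is a candidate key since {F, G}⁺ = {A, B, C, D, E, F, G} covers every attribute.
These are minimal and exhaustive — every other superkey contains one of them.

{A, F}, {F, G}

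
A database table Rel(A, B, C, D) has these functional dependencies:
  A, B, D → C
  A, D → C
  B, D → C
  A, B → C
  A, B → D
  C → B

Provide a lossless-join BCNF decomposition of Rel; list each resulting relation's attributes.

{A, B, D}; {B, C}; {C, D}

Candidate keys of the original relation: {A, B}, {A, C}, {A, D}.
In {A, B, C, D}, {B, D} is not a superkey ({B, D}⁺ restricted to this set is {B, C, D}), so split on B, D → C into {B, C, D} and {A, B, D}.
In {B, C, D}, {C} is not a superkey ({C}⁺ restricted to this set is {B, C}), so split on C → B into {B, C} and {C, D}.
{B, C} has no BCNF violation.
{C, D} has no BCNF violation.
{A, B, D} has no BCNF violation.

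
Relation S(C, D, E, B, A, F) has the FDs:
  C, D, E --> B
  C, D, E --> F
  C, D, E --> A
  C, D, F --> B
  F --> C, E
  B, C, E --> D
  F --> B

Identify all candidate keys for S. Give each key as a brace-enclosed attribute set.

{B, C, E}, {C, D, E}, {F}

{F}⁺ = {A, B, C, D, E, F}, which is every attribute, so {F} is a candidate key.
{B, C, E}⁺ = {A, B, C, D, E, F}, which is every attribute, so {B, C, E} is a candidate key.
{C, D, E}⁺ = {A, B, C, D, E, F}, which is every attribute, so {C, D, E} is a candidate key.
No proper subset of any of these is a key, and no other minimal superkey exists.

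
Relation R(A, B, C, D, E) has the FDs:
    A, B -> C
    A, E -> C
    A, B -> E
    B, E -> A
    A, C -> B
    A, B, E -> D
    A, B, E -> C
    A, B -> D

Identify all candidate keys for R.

{A, B}, {A, C}, {A, E}, {B, E}

{A, B}⁺ = {A, B, C, D, E}, which is every attribute, so {A, B} is a candidate key.
{A, C}⁺ = {A, B, C, D, E}, which is every attribute, so {A, C} is a candidate key.
{A, E}⁺ = {A, B, C, D, E}, which is every attribute, so {A, E} is a candidate key.
{B, E}⁺ = {A, B, C, D, E}, which is every attribute, so {B, E} is a candidate key.
Any other superkey properly contains one of these, so there are no further candidate keys.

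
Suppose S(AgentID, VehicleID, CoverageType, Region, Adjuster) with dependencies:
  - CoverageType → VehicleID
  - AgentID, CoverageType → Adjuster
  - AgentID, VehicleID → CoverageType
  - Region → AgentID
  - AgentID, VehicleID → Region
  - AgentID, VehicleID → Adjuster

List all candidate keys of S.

{AgentID, CoverageType}, {AgentID, VehicleID}, {CoverageType, Region}, {Region, VehicleID}

{AgentID, CoverageType}⁺ = {Adjuster, AgentID, CoverageType, Region, VehicleID} — all of the relation — so {AgentID, CoverageType} is a candidate key.
{AgentID, VehicleID}⁺ = {Adjuster, AgentID, CoverageType, Region, VehicleID} — all of the relation — so {AgentID, VehicleID} is a candidate key.
{CoverageType, Region}⁺ = {Adjuster, AgentID, CoverageType, Region, VehicleID} — all of the relation — so {CoverageType, Region} is a candidate key.
{Region, VehicleID}⁺ = {Adjuster, AgentID, CoverageType, Region, VehicleID} — all of the relation — so {Region, VehicleID} is a candidate key.
These are minimal and exhaustive — every other superkey contains one of them.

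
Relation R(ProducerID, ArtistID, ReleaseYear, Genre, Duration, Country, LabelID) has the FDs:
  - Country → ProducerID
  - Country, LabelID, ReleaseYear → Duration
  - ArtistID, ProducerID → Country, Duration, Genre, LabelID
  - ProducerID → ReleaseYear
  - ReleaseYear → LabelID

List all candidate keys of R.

{ArtistID} never appears on the right of any FD, so every key must include it.
{ArtistID, Country}⁺ = {ArtistID, Country, Duration, Genre, LabelID, ProducerID, ReleaseYear} — all of the relation — so {ArtistID, Country} is a candidate key.
{ArtistID, ProducerID}⁺ = {ArtistID, Country, Duration, Genre, LabelID, ProducerID, ReleaseYear} — all of the relation — so {ArtistID, ProducerID} is a candidate key.
Any other superkey properly contains one of these, so there are no further candidate keys.

{ArtistID, Country}, {ArtistID, ProducerID}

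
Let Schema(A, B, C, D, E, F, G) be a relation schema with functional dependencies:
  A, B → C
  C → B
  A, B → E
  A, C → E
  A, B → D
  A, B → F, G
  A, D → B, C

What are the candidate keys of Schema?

No FD produces {A}, so it must be in every candidate key.
{A, B}⁺ = {A, B, C, D, E, F, G} — all of the relation — so {A, B} is a candidate key.
{A, C}⁺ = {A, B, C, D, E, F, G} — all of the relation — so {A, C} is a candidate key.
{A, D}⁺ = {A, B, C, D, E, F, G} — all of the relation — so {A, D} is a candidate key.
These are minimal and exhaustive — every other superkey contains one of them.

{A, B}, {A, C}, {A, D}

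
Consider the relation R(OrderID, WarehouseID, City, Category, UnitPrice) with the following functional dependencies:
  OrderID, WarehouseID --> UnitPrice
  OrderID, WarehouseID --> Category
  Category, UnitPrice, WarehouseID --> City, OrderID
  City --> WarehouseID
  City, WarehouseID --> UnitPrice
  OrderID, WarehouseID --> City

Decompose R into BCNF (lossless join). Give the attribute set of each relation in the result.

{Category, City, OrderID}; {City, UnitPrice, WarehouseID}

Candidate keys of the original relation: {Category, City}, {Category, UnitPrice, WarehouseID}, {City, OrderID}, {OrderID, WarehouseID}.
Within {Category, City, OrderID, UnitPrice, WarehouseID}: {City}⁺ ∩ {Category, City, OrderID, UnitPrice, WarehouseID} = {City, UnitPrice, WarehouseID}, not the whole set, so City --> UnitPrice, WarehouseID violates BCNF; decompose into {City, UnitPrice, WarehouseID} and {Category, City, OrderID}.
{City, UnitPrice, WarehouseID} has no BCNF violation.
{Category, City, OrderID} has no BCNF violation.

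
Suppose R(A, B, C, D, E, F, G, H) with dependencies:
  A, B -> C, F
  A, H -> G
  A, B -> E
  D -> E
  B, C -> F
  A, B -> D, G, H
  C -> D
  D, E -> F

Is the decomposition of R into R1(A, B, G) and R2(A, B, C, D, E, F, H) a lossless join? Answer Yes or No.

Yes

The shared attributes are {A, B} and {A, B}⁺ = {A, B, C, D, E, F, G, H}.
This includes all of R1, so the common attributes are a superkey of R1 — the join is lossless.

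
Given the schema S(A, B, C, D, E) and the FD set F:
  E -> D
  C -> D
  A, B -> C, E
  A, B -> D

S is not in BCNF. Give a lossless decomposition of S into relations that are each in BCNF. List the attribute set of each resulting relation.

Candidate key of the original relation: {A, B}.
Within {A, B, C, D, E}: {E}⁺ ∩ {A, B, C, D, E} = {D, E}, not the whole set, so E -> D violates BCNF; decompose into {D, E} and {A, B, C, E}.
{D, E} is in BCNF.
{A, B, C, E} is in BCNF.

{A, B, C, E}; {D, E}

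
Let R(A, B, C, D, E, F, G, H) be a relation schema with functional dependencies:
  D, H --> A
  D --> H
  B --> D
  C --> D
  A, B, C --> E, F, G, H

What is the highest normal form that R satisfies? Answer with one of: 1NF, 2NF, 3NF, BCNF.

Candidate key: {B, C}. Prime attributes: {B, C}.
D, H --> A: {D, H}⁺ = {A, D, H}, which is not all of the attributes, so the left side is not a superkey — BCNF is violated.
D, H --> A has non-prime {A} on the right and a non-superkey on the left, so 3NF fails.
{B} is a proper subset of the key {B, C}, and {B}⁺ contains the non-prime attributes {A, D, H} — a partial dependency, so 2NF is violated.

1NF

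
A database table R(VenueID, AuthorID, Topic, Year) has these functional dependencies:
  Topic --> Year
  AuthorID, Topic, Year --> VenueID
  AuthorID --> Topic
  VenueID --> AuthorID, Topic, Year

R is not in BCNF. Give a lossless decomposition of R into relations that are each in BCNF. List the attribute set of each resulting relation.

{AuthorID, Topic, VenueID}; {Topic, Year}

Candidate keys of the original relation: {AuthorID}, {VenueID}.
In {AuthorID, Topic, VenueID, Year}, {Topic} is not a superkey ({Topic}⁺ restricted to this set is {Topic, Year}), so split on Topic --> Year into {Topic, Year} and {AuthorID, Topic, VenueID}.
{Topic, Year} is in BCNF.
{AuthorID, Topic, VenueID} is in BCNF.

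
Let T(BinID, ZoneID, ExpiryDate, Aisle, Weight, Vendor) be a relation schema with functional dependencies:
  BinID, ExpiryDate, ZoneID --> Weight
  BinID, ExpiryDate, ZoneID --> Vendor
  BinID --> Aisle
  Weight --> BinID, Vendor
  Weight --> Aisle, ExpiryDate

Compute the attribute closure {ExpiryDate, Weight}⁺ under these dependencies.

Start with {ExpiryDate, Weight}.
Weight --> BinID, Vendor applies; add {BinID, Vendor} → now {BinID, ExpiryDate, Vendor, Weight}.
Weight --> Aisle, ExpiryDate applies; add {Aisle} → now {Aisle, BinID, ExpiryDate, Vendor, Weight}.
No further FD applies.

{Aisle, BinID, ExpiryDate, Vendor, Weight}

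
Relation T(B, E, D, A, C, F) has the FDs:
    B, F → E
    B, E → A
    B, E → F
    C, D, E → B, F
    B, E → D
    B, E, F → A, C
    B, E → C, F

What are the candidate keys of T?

{B, E}, {B, F}, {C, D, E}

{B, E}⁺ = {A, B, C, D, E, F} — all of the relation — so {B, E} is a candidate key.
{B, F}⁺ = {A, B, C, D, E, F} — all of the relation — so {B, F} is a candidate key.
{C, D, E}⁺ = {A, B, C, D, E, F} — all of the relation — so {C, D, E} is a candidate key.
No proper subset of any of these is a key, and no other minimal superkey exists.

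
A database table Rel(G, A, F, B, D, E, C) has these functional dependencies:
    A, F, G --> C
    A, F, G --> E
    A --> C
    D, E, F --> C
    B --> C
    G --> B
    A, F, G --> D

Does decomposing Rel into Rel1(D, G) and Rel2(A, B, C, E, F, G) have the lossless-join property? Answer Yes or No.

Rel1 ∩ Rel2 = {G}; its closure under F is {B, C, G}.
Neither Rel1 nor Rel2 is contained in that closure, so the decomposition is lossy.

No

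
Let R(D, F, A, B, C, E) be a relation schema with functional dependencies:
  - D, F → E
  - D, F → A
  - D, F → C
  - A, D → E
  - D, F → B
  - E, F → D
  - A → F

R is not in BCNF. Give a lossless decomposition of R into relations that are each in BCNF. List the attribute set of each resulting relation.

{A, B, C, D, E}; {A, F}

Candidate keys of the original relation: {A, D}, {A, E}, {D, F}, {E, F}.
Within {A, B, C, D, E, F}: {A}⁺ ∩ {A, B, C, D, E, F} = {A, F}, not the whole set, so A → F violates BCNF; decompose into {A, F} and {A, B, C, D, E}.
{A, F} is in BCNF.
{A, B, C, D, E} is in BCNF.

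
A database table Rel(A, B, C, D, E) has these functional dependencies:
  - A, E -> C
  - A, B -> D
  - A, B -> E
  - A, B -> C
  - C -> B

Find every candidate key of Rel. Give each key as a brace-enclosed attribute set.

{A, B}, {A, C}, {A, E}

{A} never appears on the right of any FD, so every key must include it.
{A, B}⁺ = {A, B, C, D, E} — all of the relation — so {A, B} is a candidate key.
{A, C}⁺ = {A, B, C, D, E} — all of the relation — so {A, C} is a candidate key.
{A, E}⁺ = {A, B, C, D, E} — all of the relation — so {A, E} is a candidate key.
These are minimal and exhaustive — every other superkey contains one of them.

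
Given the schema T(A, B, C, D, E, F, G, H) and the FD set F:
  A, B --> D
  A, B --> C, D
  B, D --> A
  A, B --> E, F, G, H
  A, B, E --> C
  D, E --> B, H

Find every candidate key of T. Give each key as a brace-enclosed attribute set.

{A, B}, {B, D}, {D, E}

{A, B}⁺ = {A, B, C, D, E, F, G, H} — all of the relation — so {A, B} is a candidate key.
{B, D}⁺ = {A, B, C, D, E, F, G, H} — all of the relation — so {B, D} is a candidate key.
{D, E}⁺ = {A, B, C, D, E, F, G, H} — all of the relation — so {D, E} is a candidate key.
Any other superkey properly contains one of these, so there are no further candidate keys.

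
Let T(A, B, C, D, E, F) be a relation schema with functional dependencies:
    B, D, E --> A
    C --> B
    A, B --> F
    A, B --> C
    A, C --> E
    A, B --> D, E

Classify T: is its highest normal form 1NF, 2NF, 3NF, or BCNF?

3NF

Candidate keys: {A, B}, {A, C}, {B, D, E}, {C, D, E}. Prime attributes: {A, B, C, D, E}.
C --> B breaks BCNF: {C}⁺ = {B, C}, so {C} is not a superkey.
Since {B} ⊆ prime attributes and every other non-superkey FD also has a prime right side, the schema is in 3NF.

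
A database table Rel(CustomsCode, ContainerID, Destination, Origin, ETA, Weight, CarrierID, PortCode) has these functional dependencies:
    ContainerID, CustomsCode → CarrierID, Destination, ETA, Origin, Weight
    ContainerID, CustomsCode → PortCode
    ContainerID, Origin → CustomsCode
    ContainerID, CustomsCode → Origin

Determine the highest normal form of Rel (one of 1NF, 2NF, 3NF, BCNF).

BCNF

Candidate keys: {ContainerID, CustomsCode}, {ContainerID, Origin}. Prime attributes: {ContainerID, CustomsCode, Origin}.
Every FD has a superkey on the left, so the relation is in BCNF.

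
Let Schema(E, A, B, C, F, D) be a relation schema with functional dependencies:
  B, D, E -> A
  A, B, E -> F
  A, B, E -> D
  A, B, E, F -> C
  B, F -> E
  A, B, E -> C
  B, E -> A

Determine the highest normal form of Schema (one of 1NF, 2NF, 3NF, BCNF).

BCNF

Candidate keys: {B, E}, {B, F}. Prime attributes: {B, E, F}.
Each dependency's left side is a superkey — BCNF holds.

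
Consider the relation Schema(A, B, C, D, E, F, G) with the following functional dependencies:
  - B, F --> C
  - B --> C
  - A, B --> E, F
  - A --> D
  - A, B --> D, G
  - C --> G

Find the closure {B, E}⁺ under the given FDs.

Start with {B, E}.
B --> C applies; add {C} → now {B, C, E}.
C --> G applies; add {G} → now {B, C, E, G}.
No further FD applies.

{B, C, E, G}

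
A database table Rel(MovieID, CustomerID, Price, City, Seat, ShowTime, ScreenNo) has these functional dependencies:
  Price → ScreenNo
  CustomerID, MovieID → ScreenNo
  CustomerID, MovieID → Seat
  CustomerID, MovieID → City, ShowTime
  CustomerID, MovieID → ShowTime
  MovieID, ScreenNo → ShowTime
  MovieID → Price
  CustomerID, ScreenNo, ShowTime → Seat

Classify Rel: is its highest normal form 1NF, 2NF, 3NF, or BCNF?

Candidate key: {CustomerID, MovieID}. Prime attributes: {CustomerID, MovieID}.
Price → ScreenNo: {Price}⁺ = {Price, ScreenNo}, which is not all of the attributes, so the left side is not a superkey — BCNF is violated.
Because {ScreenNo} is non-prime and the left side of Price → ScreenNo is not a superkey, the relation is not in 3NF.
The proper key subset {MovieID} of {CustomerID, MovieID} determines non-prime {Price, ScreenNo, ShowTime}, so the relation is not even in 2NF.

1NF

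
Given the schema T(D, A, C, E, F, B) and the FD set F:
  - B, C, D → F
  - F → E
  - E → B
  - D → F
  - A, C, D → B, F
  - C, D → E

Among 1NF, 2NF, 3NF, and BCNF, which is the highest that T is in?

1NF

Candidate key: {A, C, D}. Prime attributes: {A, C, D}.
B, C, D → F: {B, C, D}⁺ = {B, C, D, E, F}, which is not all of the attributes, so the left side is not a superkey — BCNF is violated.
B, C, D → F has non-prime {F} on the right and a non-superkey on the left, so 3NF fails.
{D} is a proper subset of the key {A, C, D}, and {D}⁺ contains the non-prime attributes {B, E, F} — a partial dependency, so 2NF is violated.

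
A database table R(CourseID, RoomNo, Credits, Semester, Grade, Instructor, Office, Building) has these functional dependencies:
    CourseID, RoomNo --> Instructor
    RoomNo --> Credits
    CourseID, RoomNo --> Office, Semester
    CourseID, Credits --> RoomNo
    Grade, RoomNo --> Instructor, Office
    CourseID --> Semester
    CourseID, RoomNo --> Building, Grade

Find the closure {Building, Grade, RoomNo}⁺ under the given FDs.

{Building, Credits, Grade, Instructor, Office, RoomNo}

Start with {Building, Grade, RoomNo}.
RoomNo --> Credits applies; add {Credits} → now {Building, Credits, Grade, RoomNo}.
Grade, RoomNo --> Instructor, Office applies; add {Instructor, Office} → now {Building, Credits, Grade, Instructor, Office, RoomNo}.
No further FD applies.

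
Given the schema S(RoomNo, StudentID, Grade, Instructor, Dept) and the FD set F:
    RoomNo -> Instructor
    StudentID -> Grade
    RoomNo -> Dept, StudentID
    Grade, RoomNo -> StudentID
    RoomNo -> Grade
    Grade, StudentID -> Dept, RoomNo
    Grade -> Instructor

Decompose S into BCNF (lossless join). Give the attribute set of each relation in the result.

{Dept, Grade, RoomNo, StudentID}; {Grade, Instructor}

Candidate keys of the original relation: {RoomNo}, {StudentID}.
{Dept, Grade, Instructor, RoomNo, StudentID}: {Grade} determines {Grade, Instructor} here but is not a superkey — split on Grade -> Instructor, giving {Grade, Instructor} and {Dept, Grade, RoomNo, StudentID}.
{Grade, Instructor} is in BCNF.
{Dept, Grade, RoomNo, StudentID} is in BCNF.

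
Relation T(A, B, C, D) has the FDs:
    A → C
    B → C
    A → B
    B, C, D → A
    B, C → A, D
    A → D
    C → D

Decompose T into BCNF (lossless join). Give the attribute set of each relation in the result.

Candidate keys of the original relation: {A}, {B}.
{A, B, C, D}: {C} determines {C, D} here but is not a superkey — split on C → D, giving {C, D} and {A, B, C}.
{C, D} is in BCNF.
{A, B, C} is in BCNF.

{A, B, C}; {C, D}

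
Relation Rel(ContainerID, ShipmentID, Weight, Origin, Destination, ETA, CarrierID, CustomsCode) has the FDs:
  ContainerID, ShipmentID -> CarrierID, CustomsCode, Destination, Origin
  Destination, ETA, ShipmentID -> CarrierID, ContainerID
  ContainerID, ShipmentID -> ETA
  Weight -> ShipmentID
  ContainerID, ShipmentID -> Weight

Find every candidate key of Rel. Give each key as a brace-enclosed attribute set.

{ContainerID, ShipmentID}⁺ = {CarrierID, ContainerID, CustomsCode, Destination, ETA, Origin, ShipmentID, Weight} — all of the relation — so {ContainerID, ShipmentID} is a candidate key.
{ContainerID, Weight}⁺ = {CarrierID, ContainerID, CustomsCode, Destination, ETA, Origin, ShipmentID, Weight} — all of the relation — so {ContainerID, Weight} is a candidate key.
{Destination, ETA, ShipmentID}⁺ = {CarrierID, ContainerID, CustomsCode, Destination, ETA, Origin, ShipmentID, Weight} — all of the relation — so {Destination, ETA, ShipmentID} is a candidate key.
{Destination, ETA, Weight}⁺ = {CarrierID, ContainerID, CustomsCode, Destination, ETA, Origin, ShipmentID, Weight} — all of the relation — so {Destination, ETA, Weight} is a candidate key.
Any other superkey properly contains one of these, so there are no further candidate keys.

{ContainerID, ShipmentID}, {ContainerID, Weight}, {Destination, ETA, ShipmentID}, {Destination, ETA, Weight}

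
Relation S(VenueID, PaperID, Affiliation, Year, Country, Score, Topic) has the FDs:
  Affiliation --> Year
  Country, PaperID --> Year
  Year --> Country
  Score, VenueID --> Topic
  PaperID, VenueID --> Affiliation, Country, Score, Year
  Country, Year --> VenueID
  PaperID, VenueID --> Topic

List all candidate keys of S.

{PaperID} never appears on the right of any FD, so every key must include it.
{Affiliation, PaperID} is a candidate key since {Affiliation, PaperID}⁺ = {Affiliation, Country, PaperID, Score, Topic, VenueID, Year} covers every attribute.
{Country, PaperID} is a candidate key since {Country, PaperID}⁺ = {Affiliation, Country, PaperID, Score, Topic, VenueID, Year} covers every attribute.
{PaperID, VenueID} is a candidate key since {PaperID, VenueID}⁺ = {Affiliation, Country, PaperID, Score, Topic, VenueID, Year} covers every attribute.
{PaperID, Year} is a candidate key since {PaperID, Year}⁺ = {Affiliation, Country, PaperID, Score, Topic, VenueID, Year} covers every attribute.
These are minimal and exhaustive — every other superkey contains one of them.

{Affiliation, PaperID}, {Country, PaperID}, {PaperID, VenueID}, {PaperID, Year}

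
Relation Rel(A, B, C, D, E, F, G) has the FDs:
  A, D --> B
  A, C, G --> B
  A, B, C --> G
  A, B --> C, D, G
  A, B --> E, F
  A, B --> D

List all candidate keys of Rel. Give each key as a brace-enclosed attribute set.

{A, B}, {A, C, G}, {A, D}

{A} never appears on the right of any FD, so every key must include it.
{A, B}⁺ = {A, B, C, D, E, F, G} — all of the relation — so {A, B} is a candidate key.
{A, D}⁺ = {A, B, C, D, E, F, G} — all of the relation — so {A, D} is a candidate key.
{A, C, G}⁺ = {A, B, C, D, E, F, G} — all of the relation — so {A, C, G} is a candidate key.
These are minimal and exhaustive — every other superkey contains one of them.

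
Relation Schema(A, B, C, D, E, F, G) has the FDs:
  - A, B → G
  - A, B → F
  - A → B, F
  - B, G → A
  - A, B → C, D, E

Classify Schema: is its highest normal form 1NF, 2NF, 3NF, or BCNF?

Candidate keys: {A}, {B, G}. Prime attributes: {A, B, G}.
Each dependency's left side is a superkey — BCNF holds.

BCNF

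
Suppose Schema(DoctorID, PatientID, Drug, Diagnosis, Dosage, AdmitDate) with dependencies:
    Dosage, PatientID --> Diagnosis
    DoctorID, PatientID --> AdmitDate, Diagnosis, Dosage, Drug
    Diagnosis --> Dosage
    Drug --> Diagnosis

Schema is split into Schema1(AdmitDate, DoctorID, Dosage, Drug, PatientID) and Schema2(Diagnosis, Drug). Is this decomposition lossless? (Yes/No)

Common attributes: {Drug}; their closure is {Diagnosis, Dosage, Drug}.
Schema2 is contained in that closure, so Schema1 ∩ Schema2 --> Schema2 holds and the join is lossless.

Yes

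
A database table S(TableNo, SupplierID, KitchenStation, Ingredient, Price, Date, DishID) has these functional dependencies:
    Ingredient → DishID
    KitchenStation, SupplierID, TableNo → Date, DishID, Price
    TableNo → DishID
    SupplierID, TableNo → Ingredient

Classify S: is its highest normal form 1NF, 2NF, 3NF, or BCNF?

Candidate key: {KitchenStation, SupplierID, TableNo}. Prime attributes: {KitchenStation, SupplierID, TableNo}.
Ingredient → DishID: {Ingredient}⁺ = {DishID, Ingredient}, which is not all of the attributes, so the left side is not a superkey — BCNF is violated.
Ingredient → DishID determines the non-prime attribute {DishID} from a non-superkey — 3NF is violated.
{TableNo} is a proper subset of the key {KitchenStation, SupplierID, TableNo}, and {TableNo}⁺ contains the non-prime attribute {DishID} — a partial dependency, so 2NF is violated.

1NF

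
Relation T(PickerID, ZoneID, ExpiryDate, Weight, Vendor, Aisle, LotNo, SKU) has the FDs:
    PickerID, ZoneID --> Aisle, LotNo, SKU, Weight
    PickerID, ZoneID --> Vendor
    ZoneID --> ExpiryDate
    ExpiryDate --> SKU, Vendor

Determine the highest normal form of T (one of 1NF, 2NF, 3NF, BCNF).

1NF

Candidate key: {PickerID, ZoneID}. Prime attributes: {PickerID, ZoneID}.
ZoneID --> ExpiryDate: {ZoneID}⁺ = {ExpiryDate, SKU, Vendor, ZoneID}, which is not all of the attributes, so the left side is not a superkey — BCNF is violated.
Because {ExpiryDate} is non-prime and the left side of ZoneID --> ExpiryDate is not a superkey, the relation is not in 3NF.
The proper key subset {ZoneID} of {PickerID, ZoneID} determines non-prime {ExpiryDate, SKU, Vendor}, so the relation is not even in 2NF.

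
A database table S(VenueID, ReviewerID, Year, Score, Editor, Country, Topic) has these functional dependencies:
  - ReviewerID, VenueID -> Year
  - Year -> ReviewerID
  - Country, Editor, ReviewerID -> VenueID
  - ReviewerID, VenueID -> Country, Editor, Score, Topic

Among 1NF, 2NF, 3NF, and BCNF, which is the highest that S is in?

3NF

Candidate keys: {Country, Editor, ReviewerID}, {Country, Editor, Year}, {ReviewerID, VenueID}, {VenueID, Year}. Prime attributes: {Country, Editor, ReviewerID, VenueID, Year}.
Year -> ReviewerID breaks BCNF: {Year}⁺ = {ReviewerID, Year}, so {Year} is not a superkey.
Since {ReviewerID} ⊆ prime attributes and every other non-superkey FD also has a prime right side, the schema is in 3NF.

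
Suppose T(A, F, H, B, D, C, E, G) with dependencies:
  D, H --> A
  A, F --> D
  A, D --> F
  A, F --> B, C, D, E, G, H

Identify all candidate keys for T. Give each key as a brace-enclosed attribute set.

{A, D}, {A, F}, {D, H}

{A, D}⁺ = {A, B, C, D, E, F, G, H}, which is every attribute, so {A, D} is a candidate key.
{A, F}⁺ = {A, B, C, D, E, F, G, H}, which is every attribute, so {A, F} is a candidate key.
{D, H}⁺ = {A, B, C, D, E, F, G, H}, which is every attribute, so {D, H} is a candidate key.
No proper subset of any of these is a key, and no other minimal superkey exists.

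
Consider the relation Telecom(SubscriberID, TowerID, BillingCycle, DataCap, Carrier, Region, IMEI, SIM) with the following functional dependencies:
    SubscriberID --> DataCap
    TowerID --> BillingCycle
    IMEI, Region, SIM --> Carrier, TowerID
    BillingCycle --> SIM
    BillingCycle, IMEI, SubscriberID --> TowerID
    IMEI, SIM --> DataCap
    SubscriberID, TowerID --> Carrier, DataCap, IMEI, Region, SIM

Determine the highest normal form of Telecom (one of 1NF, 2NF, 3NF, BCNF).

1NF

Candidate keys: {BillingCycle, IMEI, SubscriberID}, {IMEI, Region, SIM, SubscriberID}, {SubscriberID, TowerID}. Prime attributes: {BillingCycle, IMEI, Region, SIM, SubscriberID, TowerID}.
SubscriberID --> DataCap: {SubscriberID}⁺ = {DataCap, SubscriberID}, which is not all of the attributes, so the left side is not a superkey — BCNF is violated.
Because {DataCap} is non-prime and the left side of SubscriberID --> DataCap is not a superkey, the relation is not in 3NF.
Since {SubscriberID} ⊂ {SubscriberID, TowerID} and {SubscriberID}⁺ ⊇ {DataCap} with {DataCap} non-prime, there is a partial dependency; 2NF fails.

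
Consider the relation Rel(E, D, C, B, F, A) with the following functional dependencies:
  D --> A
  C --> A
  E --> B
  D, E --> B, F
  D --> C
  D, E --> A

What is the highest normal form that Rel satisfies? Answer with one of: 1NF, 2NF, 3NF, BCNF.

1NF

Candidate key: {D, E}. Prime attributes: {D, E}.
D --> A breaks BCNF: {D}⁺ = {A, C, D}, so {D} is not a superkey.
D --> A determines the non-prime attribute {A} from a non-superkey — 3NF is violated.
Since {D} ⊂ {D, E} and {D}⁺ ⊇ {A, C} with {A, C} non-prime, there is a partial dependency; 2NF fails.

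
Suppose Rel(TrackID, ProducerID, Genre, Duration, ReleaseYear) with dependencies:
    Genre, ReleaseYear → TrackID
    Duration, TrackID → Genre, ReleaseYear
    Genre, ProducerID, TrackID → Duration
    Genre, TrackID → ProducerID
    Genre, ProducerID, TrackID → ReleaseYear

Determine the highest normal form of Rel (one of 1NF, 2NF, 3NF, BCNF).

BCNF

Candidate keys: {Duration, TrackID}, {Genre, ReleaseYear}, {Genre, TrackID}. Prime attributes: {Duration, Genre, ReleaseYear, TrackID}.
Every FD has a superkey on the left, so the relation is in BCNF.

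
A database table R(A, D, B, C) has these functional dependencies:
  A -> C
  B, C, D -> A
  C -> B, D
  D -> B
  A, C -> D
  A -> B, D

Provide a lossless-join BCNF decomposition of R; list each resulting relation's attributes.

Candidate keys of the original relation: {A}, {C}.
In {A, B, C, D}, {D} is not a superkey ({D}⁺ restricted to this set is {B, D}), so split on D -> B into {B, D} and {A, C, D}.
{B, D} has no BCNF violation.
{A, C, D} has no BCNF violation.

{A, C, D}; {B, D}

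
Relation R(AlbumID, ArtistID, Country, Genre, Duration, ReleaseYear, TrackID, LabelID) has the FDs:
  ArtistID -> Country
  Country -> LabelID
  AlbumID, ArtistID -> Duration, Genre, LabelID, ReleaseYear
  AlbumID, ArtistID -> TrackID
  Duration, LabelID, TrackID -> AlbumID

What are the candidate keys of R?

{AlbumID, ArtistID}, {ArtistID, Duration, TrackID}

Attributes never on any right-hand side: {ArtistID} — every candidate key must contain it.
{AlbumID, ArtistID}⁺ = {AlbumID, ArtistID, Country, Duration, Genre, LabelID, ReleaseYear, TrackID} — all of the relation — so {AlbumID, ArtistID} is a candidate key.
{ArtistID, Duration, TrackID}⁺ = {AlbumID, ArtistID, Country, Duration, Genre, LabelID, ReleaseYear, TrackID} — all of the relation — so {ArtistID, Duration, TrackID} is a candidate key.
Any other superkey properly contains one of these, so there are no further candidate keys.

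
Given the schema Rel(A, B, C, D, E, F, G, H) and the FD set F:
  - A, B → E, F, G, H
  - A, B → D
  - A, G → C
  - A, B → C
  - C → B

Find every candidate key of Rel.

{A} never appears on the right of any FD, so every key must include it.
{A, B} is a candidate key since {A, B}⁺ = {A, B, C, D, E, F, G, H} covers every attribute.
{A, C} is a candidate key since {A, C}⁺ = {A, B, C, D, E, F, G, H} covers every attribute.
{A, G} is a candidate key since {A, G}⁺ = {A, B, C, D, E, F, G, H} covers every attribute.
No proper subset of any of these is a key, and no other minimal superkey exists.

{A, B}, {A, C}, {A, G}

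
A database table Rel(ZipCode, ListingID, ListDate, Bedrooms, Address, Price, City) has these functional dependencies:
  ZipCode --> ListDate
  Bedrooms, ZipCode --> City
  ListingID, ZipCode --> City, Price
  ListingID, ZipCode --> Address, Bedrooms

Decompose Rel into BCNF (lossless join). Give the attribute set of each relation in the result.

Candidate key of the original relation: {ListingID, ZipCode}.
Within {Address, Bedrooms, City, ListDate, ListingID, Price, ZipCode}: {ZipCode}⁺ ∩ {Address, Bedrooms, City, ListDate, ListingID, Price, ZipCode} = {ListDate, ZipCode}, not the whole set, so ZipCode --> ListDate violates BCNF; decompose into {ListDate, ZipCode} and {Address, Bedrooms, City, ListingID, Price, ZipCode}.
{ListDate, ZipCode} has no BCNF violation.
Within {Address, Bedrooms, City, ListingID, Price, ZipCode}: {Bedrooms, ZipCode}⁺ ∩ {Address, Bedrooms, City, ListingID, Price, ZipCode} = {Bedrooms, City, ZipCode}, not the whole set, so Bedrooms, ZipCode --> City violates BCNF; decompose into {Bedrooms, City, ZipCode} and {Address, Bedrooms, ListingID, Price, ZipCode}.
{Bedrooms, City, ZipCode} has no BCNF violation.
{Address, Bedrooms, ListingID, Price, ZipCode} has no BCNF violation.

{Address, Bedrooms, ListingID, Price, ZipCode}; {Bedrooms, City, ZipCode}; {ListDate, ZipCode}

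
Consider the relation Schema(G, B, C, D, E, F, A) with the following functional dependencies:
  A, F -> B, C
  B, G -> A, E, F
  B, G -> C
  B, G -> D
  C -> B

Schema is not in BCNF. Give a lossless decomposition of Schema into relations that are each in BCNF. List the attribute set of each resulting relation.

Candidate keys of the original relation: {A, F, G}, {B, G}, {C, G}.
In {A, B, C, D, E, F, G}, {A, F} is not a superkey ({A, F}⁺ restricted to this set is {A, B, C, F}), so split on A, F -> B, C into {A, B, C, F} and {A, D, E, F, G}.
In {A, B, C, F}, {C} is not a superkey ({C}⁺ restricted to this set is {B, C}), so split on C -> B into {B, C} and {A, C, F}.
{B, C} is in BCNF.
{A, C, F} is in BCNF.
{A, D, E, F, G} is in BCNF.

{A, C, F}; {A, D, E, F, G}; {B, C}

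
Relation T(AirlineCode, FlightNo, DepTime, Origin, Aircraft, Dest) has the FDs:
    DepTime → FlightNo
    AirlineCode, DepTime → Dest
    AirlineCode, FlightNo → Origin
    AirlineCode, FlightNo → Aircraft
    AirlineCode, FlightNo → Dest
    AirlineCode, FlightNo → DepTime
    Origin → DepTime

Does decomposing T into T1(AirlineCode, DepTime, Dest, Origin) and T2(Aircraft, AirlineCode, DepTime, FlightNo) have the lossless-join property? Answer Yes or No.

T1 ∩ T2 = {AirlineCode, DepTime}; its closure under F is {Aircraft, AirlineCode, DepTime, Dest, FlightNo, Origin}.
T1 is contained in that closure, so T1 ∩ T2 → T1 holds and the join is lossless.

Yes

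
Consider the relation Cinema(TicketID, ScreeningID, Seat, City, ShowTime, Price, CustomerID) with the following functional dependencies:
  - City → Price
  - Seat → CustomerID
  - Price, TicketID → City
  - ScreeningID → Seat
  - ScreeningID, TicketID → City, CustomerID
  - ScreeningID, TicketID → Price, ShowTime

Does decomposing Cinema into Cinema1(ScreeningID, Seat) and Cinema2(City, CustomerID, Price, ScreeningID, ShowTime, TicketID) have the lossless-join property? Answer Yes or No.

Yes

Common attributes: {ScreeningID}; their closure is {CustomerID, ScreeningID, Seat}.
Since Cinema1 ⊆ {CustomerID, ScreeningID, Seat}, the intersection is a superkey of Cinema1; the decomposition is lossless.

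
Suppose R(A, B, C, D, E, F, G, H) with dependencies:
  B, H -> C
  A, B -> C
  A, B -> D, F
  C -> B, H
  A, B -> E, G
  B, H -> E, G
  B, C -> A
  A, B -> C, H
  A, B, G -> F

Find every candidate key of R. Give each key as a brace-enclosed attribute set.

Closure of {C} is {A, B, C, D, E, F, G, H}, the whole schema; {C} is a candidate key.
Closure of {A, B} is {A, B, C, D, E, F, G, H}, the whole schema; {A, B} is a candidate key.
Closure of {B, H} is {A, B, C, D, E, F, G, H}, the whole schema; {B, H} is a candidate key.
Any other superkey properly contains one of these, so there are no further candidate keys.

{A, B}, {B, H}, {C}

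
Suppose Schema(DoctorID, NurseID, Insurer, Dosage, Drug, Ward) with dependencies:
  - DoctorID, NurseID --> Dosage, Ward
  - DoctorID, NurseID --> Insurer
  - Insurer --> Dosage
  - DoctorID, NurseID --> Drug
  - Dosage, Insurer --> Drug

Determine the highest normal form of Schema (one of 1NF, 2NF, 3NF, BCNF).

Candidate key: {DoctorID, NurseID}. Prime attributes: {DoctorID, NurseID}.
Insurer --> Dosage: {Insurer}⁺ = {Dosage, Drug, Insurer}, which is not all of the attributes, so the left side is not a superkey — BCNF is violated.
Insurer --> Dosage has non-prime {Dosage} on the right and a non-superkey on the left, so 3NF fails.
No non-prime attribute depends on a proper subset of any candidate key, so 2NF holds.

2NF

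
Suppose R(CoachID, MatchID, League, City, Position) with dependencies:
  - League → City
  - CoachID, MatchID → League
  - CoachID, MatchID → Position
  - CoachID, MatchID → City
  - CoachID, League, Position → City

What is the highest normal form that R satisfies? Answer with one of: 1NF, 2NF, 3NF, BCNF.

2NF

Candidate key: {CoachID, MatchID}. Prime attributes: {CoachID, MatchID}.
For League → City we have {League}⁺ = {City, League}; {League} is not a superkey, so BCNF fails.
League → City determines the non-prime attribute {City} from a non-superkey — 3NF is violated.
No non-prime attribute depends on a proper subset of any candidate key, so 2NF holds.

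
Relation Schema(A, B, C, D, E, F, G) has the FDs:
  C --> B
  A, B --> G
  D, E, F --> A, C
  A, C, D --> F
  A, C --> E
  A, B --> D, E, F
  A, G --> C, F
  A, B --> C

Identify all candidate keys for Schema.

{A, B}, {A, C}, {A, G}, {D, E, F}

{A, B}⁺ = {A, B, C, D, E, F, G}, which is every attribute, so {A, B} is a candidate key.
{A, C}⁺ = {A, B, C, D, E, F, G}, which is every attribute, so {A, C} is a candidate key.
{A, G}⁺ = {A, B, C, D, E, F, G}, which is every attribute, so {A, G} is a candidate key.
{D, E, F}⁺ = {A, B, C, D, E, F, G}, which is every attribute, so {D, E, F} is a candidate key.
No proper subset of any of these is a key, and no other minimal superkey exists.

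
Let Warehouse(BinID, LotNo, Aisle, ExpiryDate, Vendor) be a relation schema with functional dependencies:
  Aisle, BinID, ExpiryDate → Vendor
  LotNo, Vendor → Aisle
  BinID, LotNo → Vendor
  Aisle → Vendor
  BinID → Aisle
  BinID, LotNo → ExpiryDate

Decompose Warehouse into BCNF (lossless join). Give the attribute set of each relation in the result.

{Aisle, BinID}; {Aisle, Vendor}; {BinID, ExpiryDate, LotNo}

Candidate key of the original relation: {BinID, LotNo}.
In {Aisle, BinID, ExpiryDate, LotNo, Vendor}, {Aisle, BinID, ExpiryDate} is not a superkey ({Aisle, BinID, ExpiryDate}⁺ restricted to this set is {Aisle, BinID, ExpiryDate, Vendor}), so split on Aisle, BinID, ExpiryDate → Vendor into {Aisle, BinID, ExpiryDate, Vendor} and {Aisle, BinID, ExpiryDate, LotNo}.
In {Aisle, BinID, ExpiryDate, Vendor}, {Aisle} is not a superkey ({Aisle}⁺ restricted to this set is {Aisle, Vendor}), so split on Aisle → Vendor into {Aisle, Vendor} and {Aisle, BinID, ExpiryDate}.
{Aisle, Vendor}: every determinant is a superkey — BCNF.
In {Aisle, BinID, ExpiryDate}, {BinID} is not a superkey ({BinID}⁺ restricted to this set is {Aisle, BinID}), so split on BinID → Aisle into {Aisle, BinID} and {BinID, ExpiryDate}.
{Aisle, BinID}: every determinant is a superkey — BCNF.
{BinID, ExpiryDate}: every determinant is a superkey — BCNF.
In {Aisle, BinID, ExpiryDate, LotNo}, {BinID} is not a superkey ({BinID}⁺ restricted to this set is {Aisle, BinID}), so split on BinID → Aisle into {Aisle, BinID} and {BinID, ExpiryDate, LotNo}.
{Aisle, BinID}: every determinant is a superkey — BCNF.
{BinID, ExpiryDate, LotNo}: every determinant is a superkey — BCNF.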